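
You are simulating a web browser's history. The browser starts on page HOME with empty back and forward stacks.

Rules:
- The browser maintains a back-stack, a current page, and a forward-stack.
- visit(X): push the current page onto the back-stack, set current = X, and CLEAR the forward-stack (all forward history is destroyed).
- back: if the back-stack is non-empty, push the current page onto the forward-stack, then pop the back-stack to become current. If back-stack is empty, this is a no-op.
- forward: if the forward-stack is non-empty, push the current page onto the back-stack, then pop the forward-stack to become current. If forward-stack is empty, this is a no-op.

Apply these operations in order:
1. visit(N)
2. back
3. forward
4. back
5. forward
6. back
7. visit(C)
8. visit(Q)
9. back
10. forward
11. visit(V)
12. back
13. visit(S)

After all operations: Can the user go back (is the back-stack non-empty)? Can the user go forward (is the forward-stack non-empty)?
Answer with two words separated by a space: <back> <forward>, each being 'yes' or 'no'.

After 1 (visit(N)): cur=N back=1 fwd=0
After 2 (back): cur=HOME back=0 fwd=1
After 3 (forward): cur=N back=1 fwd=0
After 4 (back): cur=HOME back=0 fwd=1
After 5 (forward): cur=N back=1 fwd=0
After 6 (back): cur=HOME back=0 fwd=1
After 7 (visit(C)): cur=C back=1 fwd=0
After 8 (visit(Q)): cur=Q back=2 fwd=0
After 9 (back): cur=C back=1 fwd=1
After 10 (forward): cur=Q back=2 fwd=0
After 11 (visit(V)): cur=V back=3 fwd=0
After 12 (back): cur=Q back=2 fwd=1
After 13 (visit(S)): cur=S back=3 fwd=0

Answer: yes no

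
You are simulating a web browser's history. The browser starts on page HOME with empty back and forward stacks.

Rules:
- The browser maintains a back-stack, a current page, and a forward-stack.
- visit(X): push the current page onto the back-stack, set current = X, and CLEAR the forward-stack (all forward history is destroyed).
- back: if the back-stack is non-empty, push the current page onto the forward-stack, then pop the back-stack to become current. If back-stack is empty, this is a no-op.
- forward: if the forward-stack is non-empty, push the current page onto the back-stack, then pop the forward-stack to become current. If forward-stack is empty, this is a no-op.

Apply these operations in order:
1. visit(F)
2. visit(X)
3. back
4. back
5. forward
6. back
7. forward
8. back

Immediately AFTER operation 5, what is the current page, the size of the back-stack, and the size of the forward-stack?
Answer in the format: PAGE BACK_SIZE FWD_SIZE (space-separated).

After 1 (visit(F)): cur=F back=1 fwd=0
After 2 (visit(X)): cur=X back=2 fwd=0
After 3 (back): cur=F back=1 fwd=1
After 4 (back): cur=HOME back=0 fwd=2
After 5 (forward): cur=F back=1 fwd=1

F 1 1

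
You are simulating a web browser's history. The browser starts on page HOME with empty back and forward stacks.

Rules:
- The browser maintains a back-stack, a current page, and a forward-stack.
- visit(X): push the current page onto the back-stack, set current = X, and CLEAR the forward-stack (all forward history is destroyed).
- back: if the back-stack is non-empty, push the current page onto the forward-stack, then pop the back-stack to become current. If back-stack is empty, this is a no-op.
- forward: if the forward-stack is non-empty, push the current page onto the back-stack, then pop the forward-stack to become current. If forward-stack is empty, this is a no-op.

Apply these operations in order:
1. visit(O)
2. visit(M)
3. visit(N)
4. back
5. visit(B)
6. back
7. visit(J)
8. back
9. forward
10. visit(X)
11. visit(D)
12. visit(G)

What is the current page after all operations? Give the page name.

After 1 (visit(O)): cur=O back=1 fwd=0
After 2 (visit(M)): cur=M back=2 fwd=0
After 3 (visit(N)): cur=N back=3 fwd=0
After 4 (back): cur=M back=2 fwd=1
After 5 (visit(B)): cur=B back=3 fwd=0
After 6 (back): cur=M back=2 fwd=1
After 7 (visit(J)): cur=J back=3 fwd=0
After 8 (back): cur=M back=2 fwd=1
After 9 (forward): cur=J back=3 fwd=0
After 10 (visit(X)): cur=X back=4 fwd=0
After 11 (visit(D)): cur=D back=5 fwd=0
After 12 (visit(G)): cur=G back=6 fwd=0

Answer: G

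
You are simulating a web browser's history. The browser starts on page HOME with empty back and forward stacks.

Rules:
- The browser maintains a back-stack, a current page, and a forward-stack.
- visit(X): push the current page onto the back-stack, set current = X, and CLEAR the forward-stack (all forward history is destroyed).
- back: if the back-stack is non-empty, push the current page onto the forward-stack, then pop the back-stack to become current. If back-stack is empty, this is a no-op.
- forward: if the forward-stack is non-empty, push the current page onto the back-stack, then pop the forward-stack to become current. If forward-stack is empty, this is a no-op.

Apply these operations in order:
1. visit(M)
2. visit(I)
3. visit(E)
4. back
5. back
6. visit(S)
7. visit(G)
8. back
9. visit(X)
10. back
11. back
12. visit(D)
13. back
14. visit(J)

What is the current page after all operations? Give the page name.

After 1 (visit(M)): cur=M back=1 fwd=0
After 2 (visit(I)): cur=I back=2 fwd=0
After 3 (visit(E)): cur=E back=3 fwd=0
After 4 (back): cur=I back=2 fwd=1
After 5 (back): cur=M back=1 fwd=2
After 6 (visit(S)): cur=S back=2 fwd=0
After 7 (visit(G)): cur=G back=3 fwd=0
After 8 (back): cur=S back=2 fwd=1
After 9 (visit(X)): cur=X back=3 fwd=0
After 10 (back): cur=S back=2 fwd=1
After 11 (back): cur=M back=1 fwd=2
After 12 (visit(D)): cur=D back=2 fwd=0
After 13 (back): cur=M back=1 fwd=1
After 14 (visit(J)): cur=J back=2 fwd=0

Answer: J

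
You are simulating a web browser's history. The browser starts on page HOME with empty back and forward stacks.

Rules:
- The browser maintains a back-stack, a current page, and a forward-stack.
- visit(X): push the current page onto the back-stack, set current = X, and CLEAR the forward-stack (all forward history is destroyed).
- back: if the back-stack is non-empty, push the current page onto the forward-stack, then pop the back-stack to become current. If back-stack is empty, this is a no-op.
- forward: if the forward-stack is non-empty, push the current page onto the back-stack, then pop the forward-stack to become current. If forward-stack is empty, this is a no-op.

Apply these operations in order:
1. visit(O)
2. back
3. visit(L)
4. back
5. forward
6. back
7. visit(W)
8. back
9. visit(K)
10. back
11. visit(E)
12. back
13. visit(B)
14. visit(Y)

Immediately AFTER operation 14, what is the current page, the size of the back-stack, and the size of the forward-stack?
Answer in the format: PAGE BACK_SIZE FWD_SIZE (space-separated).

After 1 (visit(O)): cur=O back=1 fwd=0
After 2 (back): cur=HOME back=0 fwd=1
After 3 (visit(L)): cur=L back=1 fwd=0
After 4 (back): cur=HOME back=0 fwd=1
After 5 (forward): cur=L back=1 fwd=0
After 6 (back): cur=HOME back=0 fwd=1
After 7 (visit(W)): cur=W back=1 fwd=0
After 8 (back): cur=HOME back=0 fwd=1
After 9 (visit(K)): cur=K back=1 fwd=0
After 10 (back): cur=HOME back=0 fwd=1
After 11 (visit(E)): cur=E back=1 fwd=0
After 12 (back): cur=HOME back=0 fwd=1
After 13 (visit(B)): cur=B back=1 fwd=0
After 14 (visit(Y)): cur=Y back=2 fwd=0

Y 2 0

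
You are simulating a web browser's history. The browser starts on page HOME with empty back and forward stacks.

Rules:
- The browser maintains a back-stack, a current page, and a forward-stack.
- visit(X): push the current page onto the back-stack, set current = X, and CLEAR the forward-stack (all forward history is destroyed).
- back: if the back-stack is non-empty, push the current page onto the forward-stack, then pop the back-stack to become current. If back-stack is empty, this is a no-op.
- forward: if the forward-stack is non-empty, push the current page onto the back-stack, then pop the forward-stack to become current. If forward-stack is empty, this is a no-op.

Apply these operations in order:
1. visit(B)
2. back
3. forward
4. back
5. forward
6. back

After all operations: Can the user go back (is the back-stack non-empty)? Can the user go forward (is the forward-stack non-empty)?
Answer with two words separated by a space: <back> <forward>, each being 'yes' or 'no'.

Answer: no yes

Derivation:
After 1 (visit(B)): cur=B back=1 fwd=0
After 2 (back): cur=HOME back=0 fwd=1
After 3 (forward): cur=B back=1 fwd=0
After 4 (back): cur=HOME back=0 fwd=1
After 5 (forward): cur=B back=1 fwd=0
After 6 (back): cur=HOME back=0 fwd=1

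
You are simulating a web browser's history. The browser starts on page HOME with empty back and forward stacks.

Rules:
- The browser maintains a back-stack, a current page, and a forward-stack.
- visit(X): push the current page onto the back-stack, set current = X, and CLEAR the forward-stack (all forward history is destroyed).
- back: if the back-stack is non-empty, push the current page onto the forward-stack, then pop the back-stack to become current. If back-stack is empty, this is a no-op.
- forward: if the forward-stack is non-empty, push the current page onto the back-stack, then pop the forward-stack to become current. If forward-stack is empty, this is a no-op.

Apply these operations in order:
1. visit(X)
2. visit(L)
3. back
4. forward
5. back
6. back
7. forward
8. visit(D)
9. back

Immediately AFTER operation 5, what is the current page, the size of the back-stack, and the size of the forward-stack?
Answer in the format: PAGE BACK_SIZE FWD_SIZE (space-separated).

After 1 (visit(X)): cur=X back=1 fwd=0
After 2 (visit(L)): cur=L back=2 fwd=0
After 3 (back): cur=X back=1 fwd=1
After 4 (forward): cur=L back=2 fwd=0
After 5 (back): cur=X back=1 fwd=1

X 1 1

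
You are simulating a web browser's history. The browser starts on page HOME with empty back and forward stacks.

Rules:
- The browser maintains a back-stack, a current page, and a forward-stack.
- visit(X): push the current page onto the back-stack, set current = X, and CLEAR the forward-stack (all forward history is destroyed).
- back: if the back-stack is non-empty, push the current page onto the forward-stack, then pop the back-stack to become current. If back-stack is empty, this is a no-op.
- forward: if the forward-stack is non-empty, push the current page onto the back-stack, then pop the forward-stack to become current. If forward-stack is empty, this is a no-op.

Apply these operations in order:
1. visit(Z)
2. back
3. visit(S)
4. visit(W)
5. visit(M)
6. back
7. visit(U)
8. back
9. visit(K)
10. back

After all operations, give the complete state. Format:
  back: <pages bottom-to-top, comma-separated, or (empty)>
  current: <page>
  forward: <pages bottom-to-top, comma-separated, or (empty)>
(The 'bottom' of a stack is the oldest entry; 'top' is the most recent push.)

After 1 (visit(Z)): cur=Z back=1 fwd=0
After 2 (back): cur=HOME back=0 fwd=1
After 3 (visit(S)): cur=S back=1 fwd=0
After 4 (visit(W)): cur=W back=2 fwd=0
After 5 (visit(M)): cur=M back=3 fwd=0
After 6 (back): cur=W back=2 fwd=1
After 7 (visit(U)): cur=U back=3 fwd=0
After 8 (back): cur=W back=2 fwd=1
After 9 (visit(K)): cur=K back=3 fwd=0
After 10 (back): cur=W back=2 fwd=1

Answer: back: HOME,S
current: W
forward: K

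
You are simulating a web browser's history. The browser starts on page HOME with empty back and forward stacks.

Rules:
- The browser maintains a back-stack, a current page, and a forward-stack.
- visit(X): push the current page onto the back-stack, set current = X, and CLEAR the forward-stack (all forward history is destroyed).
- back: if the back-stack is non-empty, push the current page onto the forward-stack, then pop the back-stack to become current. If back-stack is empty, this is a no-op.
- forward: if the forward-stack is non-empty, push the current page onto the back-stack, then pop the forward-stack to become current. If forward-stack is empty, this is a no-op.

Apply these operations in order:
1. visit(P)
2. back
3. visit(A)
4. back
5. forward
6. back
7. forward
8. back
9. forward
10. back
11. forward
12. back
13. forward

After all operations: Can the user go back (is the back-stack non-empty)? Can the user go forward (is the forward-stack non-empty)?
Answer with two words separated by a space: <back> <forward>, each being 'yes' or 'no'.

After 1 (visit(P)): cur=P back=1 fwd=0
After 2 (back): cur=HOME back=0 fwd=1
After 3 (visit(A)): cur=A back=1 fwd=0
After 4 (back): cur=HOME back=0 fwd=1
After 5 (forward): cur=A back=1 fwd=0
After 6 (back): cur=HOME back=0 fwd=1
After 7 (forward): cur=A back=1 fwd=0
After 8 (back): cur=HOME back=0 fwd=1
After 9 (forward): cur=A back=1 fwd=0
After 10 (back): cur=HOME back=0 fwd=1
After 11 (forward): cur=A back=1 fwd=0
After 12 (back): cur=HOME back=0 fwd=1
After 13 (forward): cur=A back=1 fwd=0

Answer: yes no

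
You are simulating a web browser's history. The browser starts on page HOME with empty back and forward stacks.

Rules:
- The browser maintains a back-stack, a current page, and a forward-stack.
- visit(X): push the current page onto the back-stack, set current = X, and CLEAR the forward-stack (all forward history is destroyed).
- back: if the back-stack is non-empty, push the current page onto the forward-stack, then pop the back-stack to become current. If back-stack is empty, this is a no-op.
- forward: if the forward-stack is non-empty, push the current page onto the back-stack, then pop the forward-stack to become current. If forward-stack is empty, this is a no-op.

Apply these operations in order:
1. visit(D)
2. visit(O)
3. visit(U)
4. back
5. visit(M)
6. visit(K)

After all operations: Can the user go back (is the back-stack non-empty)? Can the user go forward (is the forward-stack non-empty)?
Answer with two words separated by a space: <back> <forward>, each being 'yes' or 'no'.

Answer: yes no

Derivation:
After 1 (visit(D)): cur=D back=1 fwd=0
After 2 (visit(O)): cur=O back=2 fwd=0
After 3 (visit(U)): cur=U back=3 fwd=0
After 4 (back): cur=O back=2 fwd=1
After 5 (visit(M)): cur=M back=3 fwd=0
After 6 (visit(K)): cur=K back=4 fwd=0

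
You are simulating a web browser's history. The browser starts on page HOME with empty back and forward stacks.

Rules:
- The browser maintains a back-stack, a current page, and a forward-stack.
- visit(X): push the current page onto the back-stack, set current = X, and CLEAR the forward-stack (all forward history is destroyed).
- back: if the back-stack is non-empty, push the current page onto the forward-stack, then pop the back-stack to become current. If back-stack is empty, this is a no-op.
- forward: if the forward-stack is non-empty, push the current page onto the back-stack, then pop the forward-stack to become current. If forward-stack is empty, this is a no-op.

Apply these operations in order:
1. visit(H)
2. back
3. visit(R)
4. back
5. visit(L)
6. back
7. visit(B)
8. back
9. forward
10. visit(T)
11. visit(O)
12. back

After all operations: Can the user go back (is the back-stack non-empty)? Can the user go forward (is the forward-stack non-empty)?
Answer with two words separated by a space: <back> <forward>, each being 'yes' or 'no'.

After 1 (visit(H)): cur=H back=1 fwd=0
After 2 (back): cur=HOME back=0 fwd=1
After 3 (visit(R)): cur=R back=1 fwd=0
After 4 (back): cur=HOME back=0 fwd=1
After 5 (visit(L)): cur=L back=1 fwd=0
After 6 (back): cur=HOME back=0 fwd=1
After 7 (visit(B)): cur=B back=1 fwd=0
After 8 (back): cur=HOME back=0 fwd=1
After 9 (forward): cur=B back=1 fwd=0
After 10 (visit(T)): cur=T back=2 fwd=0
After 11 (visit(O)): cur=O back=3 fwd=0
After 12 (back): cur=T back=2 fwd=1

Answer: yes yes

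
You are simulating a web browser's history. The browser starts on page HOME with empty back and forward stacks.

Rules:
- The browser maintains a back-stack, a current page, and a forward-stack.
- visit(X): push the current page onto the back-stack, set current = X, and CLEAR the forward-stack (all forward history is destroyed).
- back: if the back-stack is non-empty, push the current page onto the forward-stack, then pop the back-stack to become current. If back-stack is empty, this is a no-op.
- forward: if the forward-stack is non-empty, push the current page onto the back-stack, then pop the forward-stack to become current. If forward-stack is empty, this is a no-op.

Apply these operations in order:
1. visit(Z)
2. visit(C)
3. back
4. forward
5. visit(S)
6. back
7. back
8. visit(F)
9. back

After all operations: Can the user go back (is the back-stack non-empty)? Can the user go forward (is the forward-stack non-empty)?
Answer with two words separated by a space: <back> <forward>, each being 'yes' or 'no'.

After 1 (visit(Z)): cur=Z back=1 fwd=0
After 2 (visit(C)): cur=C back=2 fwd=0
After 3 (back): cur=Z back=1 fwd=1
After 4 (forward): cur=C back=2 fwd=0
After 5 (visit(S)): cur=S back=3 fwd=0
After 6 (back): cur=C back=2 fwd=1
After 7 (back): cur=Z back=1 fwd=2
After 8 (visit(F)): cur=F back=2 fwd=0
After 9 (back): cur=Z back=1 fwd=1

Answer: yes yes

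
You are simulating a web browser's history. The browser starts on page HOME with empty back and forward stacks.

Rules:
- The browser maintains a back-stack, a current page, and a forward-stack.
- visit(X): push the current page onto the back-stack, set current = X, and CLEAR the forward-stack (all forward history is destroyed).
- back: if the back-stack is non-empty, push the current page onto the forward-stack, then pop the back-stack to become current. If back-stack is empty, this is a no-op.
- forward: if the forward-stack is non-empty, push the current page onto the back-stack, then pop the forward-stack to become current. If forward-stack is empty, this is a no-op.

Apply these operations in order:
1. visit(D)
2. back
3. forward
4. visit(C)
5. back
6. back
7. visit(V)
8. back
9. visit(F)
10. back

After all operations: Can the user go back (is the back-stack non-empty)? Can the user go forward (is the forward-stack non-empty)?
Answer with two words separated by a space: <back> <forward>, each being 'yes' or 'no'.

After 1 (visit(D)): cur=D back=1 fwd=0
After 2 (back): cur=HOME back=0 fwd=1
After 3 (forward): cur=D back=1 fwd=0
After 4 (visit(C)): cur=C back=2 fwd=0
After 5 (back): cur=D back=1 fwd=1
After 6 (back): cur=HOME back=0 fwd=2
After 7 (visit(V)): cur=V back=1 fwd=0
After 8 (back): cur=HOME back=0 fwd=1
After 9 (visit(F)): cur=F back=1 fwd=0
After 10 (back): cur=HOME back=0 fwd=1

Answer: no yes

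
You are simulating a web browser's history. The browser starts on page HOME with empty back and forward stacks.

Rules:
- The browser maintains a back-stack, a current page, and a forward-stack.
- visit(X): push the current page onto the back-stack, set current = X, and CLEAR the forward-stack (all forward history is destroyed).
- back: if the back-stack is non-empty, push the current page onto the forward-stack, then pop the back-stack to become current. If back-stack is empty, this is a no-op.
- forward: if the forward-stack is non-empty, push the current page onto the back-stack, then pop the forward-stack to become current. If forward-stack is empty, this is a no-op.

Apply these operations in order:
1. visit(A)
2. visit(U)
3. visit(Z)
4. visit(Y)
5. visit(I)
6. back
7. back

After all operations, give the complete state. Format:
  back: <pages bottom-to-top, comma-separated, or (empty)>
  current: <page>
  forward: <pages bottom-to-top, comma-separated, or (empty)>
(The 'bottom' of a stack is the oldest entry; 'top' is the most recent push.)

Answer: back: HOME,A,U
current: Z
forward: I,Y

Derivation:
After 1 (visit(A)): cur=A back=1 fwd=0
After 2 (visit(U)): cur=U back=2 fwd=0
After 3 (visit(Z)): cur=Z back=3 fwd=0
After 4 (visit(Y)): cur=Y back=4 fwd=0
After 5 (visit(I)): cur=I back=5 fwd=0
After 6 (back): cur=Y back=4 fwd=1
After 7 (back): cur=Z back=3 fwd=2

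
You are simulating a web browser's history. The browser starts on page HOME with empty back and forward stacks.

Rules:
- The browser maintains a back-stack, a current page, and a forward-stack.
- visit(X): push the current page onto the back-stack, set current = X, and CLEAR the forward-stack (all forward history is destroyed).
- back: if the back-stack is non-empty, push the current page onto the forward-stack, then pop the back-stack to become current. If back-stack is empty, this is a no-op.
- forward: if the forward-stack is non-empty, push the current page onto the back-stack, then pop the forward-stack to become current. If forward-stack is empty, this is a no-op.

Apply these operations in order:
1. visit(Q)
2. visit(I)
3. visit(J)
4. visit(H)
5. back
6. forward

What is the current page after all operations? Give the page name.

Answer: H

Derivation:
After 1 (visit(Q)): cur=Q back=1 fwd=0
After 2 (visit(I)): cur=I back=2 fwd=0
After 3 (visit(J)): cur=J back=3 fwd=0
After 4 (visit(H)): cur=H back=4 fwd=0
After 5 (back): cur=J back=3 fwd=1
After 6 (forward): cur=H back=4 fwd=0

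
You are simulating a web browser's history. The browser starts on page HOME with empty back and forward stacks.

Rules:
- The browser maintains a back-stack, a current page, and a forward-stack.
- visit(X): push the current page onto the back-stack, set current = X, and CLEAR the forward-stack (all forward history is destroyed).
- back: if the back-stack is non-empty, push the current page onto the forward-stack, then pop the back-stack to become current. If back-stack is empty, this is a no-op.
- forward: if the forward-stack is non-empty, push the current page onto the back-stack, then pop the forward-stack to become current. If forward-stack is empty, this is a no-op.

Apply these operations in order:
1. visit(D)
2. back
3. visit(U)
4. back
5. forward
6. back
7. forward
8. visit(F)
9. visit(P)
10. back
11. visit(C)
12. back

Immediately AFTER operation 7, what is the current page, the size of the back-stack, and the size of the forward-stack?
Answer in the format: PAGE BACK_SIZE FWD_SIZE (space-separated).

After 1 (visit(D)): cur=D back=1 fwd=0
After 2 (back): cur=HOME back=0 fwd=1
After 3 (visit(U)): cur=U back=1 fwd=0
After 4 (back): cur=HOME back=0 fwd=1
After 5 (forward): cur=U back=1 fwd=0
After 6 (back): cur=HOME back=0 fwd=1
After 7 (forward): cur=U back=1 fwd=0

U 1 0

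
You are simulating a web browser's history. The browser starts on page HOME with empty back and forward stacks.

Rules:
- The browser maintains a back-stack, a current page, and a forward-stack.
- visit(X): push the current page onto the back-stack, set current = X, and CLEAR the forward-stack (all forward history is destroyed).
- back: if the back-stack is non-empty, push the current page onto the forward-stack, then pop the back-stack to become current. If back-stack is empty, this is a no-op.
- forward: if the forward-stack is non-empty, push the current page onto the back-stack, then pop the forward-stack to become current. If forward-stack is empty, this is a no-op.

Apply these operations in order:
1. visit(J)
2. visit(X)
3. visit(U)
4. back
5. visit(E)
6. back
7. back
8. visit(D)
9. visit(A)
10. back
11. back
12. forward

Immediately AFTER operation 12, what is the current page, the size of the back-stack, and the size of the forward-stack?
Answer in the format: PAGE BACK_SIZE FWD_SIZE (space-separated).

After 1 (visit(J)): cur=J back=1 fwd=0
After 2 (visit(X)): cur=X back=2 fwd=0
After 3 (visit(U)): cur=U back=3 fwd=0
After 4 (back): cur=X back=2 fwd=1
After 5 (visit(E)): cur=E back=3 fwd=0
After 6 (back): cur=X back=2 fwd=1
After 7 (back): cur=J back=1 fwd=2
After 8 (visit(D)): cur=D back=2 fwd=0
After 9 (visit(A)): cur=A back=3 fwd=0
After 10 (back): cur=D back=2 fwd=1
After 11 (back): cur=J back=1 fwd=2
After 12 (forward): cur=D back=2 fwd=1

D 2 1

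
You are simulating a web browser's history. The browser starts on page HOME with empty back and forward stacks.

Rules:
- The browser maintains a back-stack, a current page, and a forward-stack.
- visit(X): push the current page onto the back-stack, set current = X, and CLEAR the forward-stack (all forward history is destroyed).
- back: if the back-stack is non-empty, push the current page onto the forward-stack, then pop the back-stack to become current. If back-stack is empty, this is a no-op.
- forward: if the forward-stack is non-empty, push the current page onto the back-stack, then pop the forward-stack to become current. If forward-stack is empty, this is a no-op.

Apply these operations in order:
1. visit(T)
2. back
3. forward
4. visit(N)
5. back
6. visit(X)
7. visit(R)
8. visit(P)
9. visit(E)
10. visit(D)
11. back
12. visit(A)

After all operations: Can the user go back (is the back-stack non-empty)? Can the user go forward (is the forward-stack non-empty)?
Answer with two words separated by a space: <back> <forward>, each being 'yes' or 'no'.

Answer: yes no

Derivation:
After 1 (visit(T)): cur=T back=1 fwd=0
After 2 (back): cur=HOME back=0 fwd=1
After 3 (forward): cur=T back=1 fwd=0
After 4 (visit(N)): cur=N back=2 fwd=0
After 5 (back): cur=T back=1 fwd=1
After 6 (visit(X)): cur=X back=2 fwd=0
After 7 (visit(R)): cur=R back=3 fwd=0
After 8 (visit(P)): cur=P back=4 fwd=0
After 9 (visit(E)): cur=E back=5 fwd=0
After 10 (visit(D)): cur=D back=6 fwd=0
After 11 (back): cur=E back=5 fwd=1
After 12 (visit(A)): cur=A back=6 fwd=0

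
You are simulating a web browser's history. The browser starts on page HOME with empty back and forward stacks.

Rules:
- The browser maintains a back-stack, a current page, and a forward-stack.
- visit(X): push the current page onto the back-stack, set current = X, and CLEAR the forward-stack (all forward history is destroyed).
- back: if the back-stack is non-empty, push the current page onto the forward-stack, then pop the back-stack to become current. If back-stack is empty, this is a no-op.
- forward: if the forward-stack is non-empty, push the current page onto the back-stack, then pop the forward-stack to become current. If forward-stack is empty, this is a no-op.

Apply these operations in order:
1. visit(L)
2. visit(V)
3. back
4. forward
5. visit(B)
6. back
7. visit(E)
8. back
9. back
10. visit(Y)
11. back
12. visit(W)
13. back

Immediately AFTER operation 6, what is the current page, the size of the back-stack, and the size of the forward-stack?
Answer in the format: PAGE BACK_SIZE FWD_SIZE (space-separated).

After 1 (visit(L)): cur=L back=1 fwd=0
After 2 (visit(V)): cur=V back=2 fwd=0
After 3 (back): cur=L back=1 fwd=1
After 4 (forward): cur=V back=2 fwd=0
After 5 (visit(B)): cur=B back=3 fwd=0
After 6 (back): cur=V back=2 fwd=1

V 2 1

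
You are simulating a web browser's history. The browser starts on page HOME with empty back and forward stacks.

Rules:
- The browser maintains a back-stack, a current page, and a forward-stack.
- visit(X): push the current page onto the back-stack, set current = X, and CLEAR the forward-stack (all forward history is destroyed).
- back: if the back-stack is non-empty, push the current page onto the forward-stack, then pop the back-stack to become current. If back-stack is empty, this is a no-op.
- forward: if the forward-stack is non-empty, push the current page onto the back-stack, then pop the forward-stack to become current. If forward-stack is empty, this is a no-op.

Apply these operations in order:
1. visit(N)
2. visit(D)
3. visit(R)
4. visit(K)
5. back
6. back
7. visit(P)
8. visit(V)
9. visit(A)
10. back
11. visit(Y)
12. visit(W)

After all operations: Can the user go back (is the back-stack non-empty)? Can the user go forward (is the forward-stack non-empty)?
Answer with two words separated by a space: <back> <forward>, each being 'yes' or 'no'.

Answer: yes no

Derivation:
After 1 (visit(N)): cur=N back=1 fwd=0
After 2 (visit(D)): cur=D back=2 fwd=0
After 3 (visit(R)): cur=R back=3 fwd=0
After 4 (visit(K)): cur=K back=4 fwd=0
After 5 (back): cur=R back=3 fwd=1
After 6 (back): cur=D back=2 fwd=2
After 7 (visit(P)): cur=P back=3 fwd=0
After 8 (visit(V)): cur=V back=4 fwd=0
After 9 (visit(A)): cur=A back=5 fwd=0
After 10 (back): cur=V back=4 fwd=1
After 11 (visit(Y)): cur=Y back=5 fwd=0
After 12 (visit(W)): cur=W back=6 fwd=0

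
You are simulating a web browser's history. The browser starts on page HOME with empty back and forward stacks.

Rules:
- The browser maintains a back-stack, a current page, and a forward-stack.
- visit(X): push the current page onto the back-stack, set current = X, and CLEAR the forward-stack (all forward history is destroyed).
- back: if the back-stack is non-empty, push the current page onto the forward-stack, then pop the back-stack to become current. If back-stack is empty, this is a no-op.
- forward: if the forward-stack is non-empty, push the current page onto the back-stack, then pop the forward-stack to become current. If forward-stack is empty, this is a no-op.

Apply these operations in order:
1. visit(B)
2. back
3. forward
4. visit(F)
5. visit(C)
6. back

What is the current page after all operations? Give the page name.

Answer: F

Derivation:
After 1 (visit(B)): cur=B back=1 fwd=0
After 2 (back): cur=HOME back=0 fwd=1
After 3 (forward): cur=B back=1 fwd=0
After 4 (visit(F)): cur=F back=2 fwd=0
After 5 (visit(C)): cur=C back=3 fwd=0
After 6 (back): cur=F back=2 fwd=1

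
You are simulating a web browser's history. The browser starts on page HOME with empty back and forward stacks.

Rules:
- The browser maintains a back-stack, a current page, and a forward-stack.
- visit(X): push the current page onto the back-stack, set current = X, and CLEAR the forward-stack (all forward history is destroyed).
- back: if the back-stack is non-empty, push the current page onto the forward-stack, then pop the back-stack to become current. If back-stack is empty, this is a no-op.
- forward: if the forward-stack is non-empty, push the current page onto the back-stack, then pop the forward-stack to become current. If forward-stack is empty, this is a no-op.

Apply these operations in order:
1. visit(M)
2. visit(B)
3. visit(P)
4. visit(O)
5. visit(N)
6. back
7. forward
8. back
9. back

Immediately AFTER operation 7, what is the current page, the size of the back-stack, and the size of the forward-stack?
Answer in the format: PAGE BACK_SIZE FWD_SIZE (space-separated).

After 1 (visit(M)): cur=M back=1 fwd=0
After 2 (visit(B)): cur=B back=2 fwd=0
After 3 (visit(P)): cur=P back=3 fwd=0
After 4 (visit(O)): cur=O back=4 fwd=0
After 5 (visit(N)): cur=N back=5 fwd=0
After 6 (back): cur=O back=4 fwd=1
After 7 (forward): cur=N back=5 fwd=0

N 5 0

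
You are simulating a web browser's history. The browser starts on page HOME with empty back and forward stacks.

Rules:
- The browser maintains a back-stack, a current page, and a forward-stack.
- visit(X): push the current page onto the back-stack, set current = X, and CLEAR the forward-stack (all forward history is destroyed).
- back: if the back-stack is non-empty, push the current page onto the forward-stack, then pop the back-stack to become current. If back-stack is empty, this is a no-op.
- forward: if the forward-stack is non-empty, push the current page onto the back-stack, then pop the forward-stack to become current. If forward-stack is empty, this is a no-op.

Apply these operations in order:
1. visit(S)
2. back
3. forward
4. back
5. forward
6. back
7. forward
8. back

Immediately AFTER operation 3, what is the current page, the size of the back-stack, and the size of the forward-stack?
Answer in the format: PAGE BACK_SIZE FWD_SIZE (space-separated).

After 1 (visit(S)): cur=S back=1 fwd=0
After 2 (back): cur=HOME back=0 fwd=1
After 3 (forward): cur=S back=1 fwd=0

S 1 0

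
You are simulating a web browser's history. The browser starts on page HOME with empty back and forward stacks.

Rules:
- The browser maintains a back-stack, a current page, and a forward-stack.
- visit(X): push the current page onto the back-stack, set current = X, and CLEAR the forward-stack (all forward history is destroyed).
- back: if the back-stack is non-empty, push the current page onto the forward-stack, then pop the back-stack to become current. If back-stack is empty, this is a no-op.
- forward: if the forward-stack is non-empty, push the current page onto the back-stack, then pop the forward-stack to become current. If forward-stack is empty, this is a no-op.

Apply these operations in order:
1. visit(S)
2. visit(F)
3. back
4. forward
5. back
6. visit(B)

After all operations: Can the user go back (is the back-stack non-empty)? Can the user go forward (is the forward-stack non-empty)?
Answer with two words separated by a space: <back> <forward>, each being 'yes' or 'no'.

After 1 (visit(S)): cur=S back=1 fwd=0
After 2 (visit(F)): cur=F back=2 fwd=0
After 3 (back): cur=S back=1 fwd=1
After 4 (forward): cur=F back=2 fwd=0
After 5 (back): cur=S back=1 fwd=1
After 6 (visit(B)): cur=B back=2 fwd=0

Answer: yes no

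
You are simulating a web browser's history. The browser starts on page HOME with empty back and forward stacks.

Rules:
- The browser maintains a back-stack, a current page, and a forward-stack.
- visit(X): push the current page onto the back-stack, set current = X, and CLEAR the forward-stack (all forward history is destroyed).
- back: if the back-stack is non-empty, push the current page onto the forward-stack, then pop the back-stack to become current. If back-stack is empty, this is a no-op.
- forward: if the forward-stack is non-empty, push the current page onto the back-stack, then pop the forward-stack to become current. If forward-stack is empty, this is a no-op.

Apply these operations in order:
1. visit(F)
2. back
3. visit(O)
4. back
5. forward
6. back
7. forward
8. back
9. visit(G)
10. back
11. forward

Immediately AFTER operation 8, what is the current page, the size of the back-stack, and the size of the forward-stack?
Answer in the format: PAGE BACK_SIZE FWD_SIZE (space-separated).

After 1 (visit(F)): cur=F back=1 fwd=0
After 2 (back): cur=HOME back=0 fwd=1
After 3 (visit(O)): cur=O back=1 fwd=0
After 4 (back): cur=HOME back=0 fwd=1
After 5 (forward): cur=O back=1 fwd=0
After 6 (back): cur=HOME back=0 fwd=1
After 7 (forward): cur=O back=1 fwd=0
After 8 (back): cur=HOME back=0 fwd=1

HOME 0 1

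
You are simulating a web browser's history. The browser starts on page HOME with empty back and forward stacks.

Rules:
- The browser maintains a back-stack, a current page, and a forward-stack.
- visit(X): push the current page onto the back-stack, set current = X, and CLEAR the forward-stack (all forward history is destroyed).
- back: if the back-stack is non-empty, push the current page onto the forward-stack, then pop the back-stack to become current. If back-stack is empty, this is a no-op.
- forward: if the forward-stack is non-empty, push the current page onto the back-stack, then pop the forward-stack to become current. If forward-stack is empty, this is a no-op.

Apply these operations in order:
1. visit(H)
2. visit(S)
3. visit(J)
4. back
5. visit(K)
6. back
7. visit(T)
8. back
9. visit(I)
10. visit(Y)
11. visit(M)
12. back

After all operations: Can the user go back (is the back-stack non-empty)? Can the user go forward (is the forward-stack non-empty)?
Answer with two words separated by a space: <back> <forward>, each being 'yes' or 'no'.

Answer: yes yes

Derivation:
After 1 (visit(H)): cur=H back=1 fwd=0
After 2 (visit(S)): cur=S back=2 fwd=0
After 3 (visit(J)): cur=J back=3 fwd=0
After 4 (back): cur=S back=2 fwd=1
After 5 (visit(K)): cur=K back=3 fwd=0
After 6 (back): cur=S back=2 fwd=1
After 7 (visit(T)): cur=T back=3 fwd=0
After 8 (back): cur=S back=2 fwd=1
After 9 (visit(I)): cur=I back=3 fwd=0
After 10 (visit(Y)): cur=Y back=4 fwd=0
After 11 (visit(M)): cur=M back=5 fwd=0
After 12 (back): cur=Y back=4 fwd=1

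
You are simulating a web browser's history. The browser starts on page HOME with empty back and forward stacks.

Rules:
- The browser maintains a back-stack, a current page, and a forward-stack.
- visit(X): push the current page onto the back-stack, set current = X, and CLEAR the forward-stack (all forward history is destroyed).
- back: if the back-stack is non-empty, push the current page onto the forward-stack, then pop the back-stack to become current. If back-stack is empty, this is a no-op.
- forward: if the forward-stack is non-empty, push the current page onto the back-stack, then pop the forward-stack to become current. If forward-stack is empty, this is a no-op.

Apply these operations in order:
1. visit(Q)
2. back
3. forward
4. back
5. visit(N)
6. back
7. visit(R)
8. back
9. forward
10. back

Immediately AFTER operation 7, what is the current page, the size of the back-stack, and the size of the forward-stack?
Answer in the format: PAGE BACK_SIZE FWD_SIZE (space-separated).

After 1 (visit(Q)): cur=Q back=1 fwd=0
After 2 (back): cur=HOME back=0 fwd=1
After 3 (forward): cur=Q back=1 fwd=0
After 4 (back): cur=HOME back=0 fwd=1
After 5 (visit(N)): cur=N back=1 fwd=0
After 6 (back): cur=HOME back=0 fwd=1
After 7 (visit(R)): cur=R back=1 fwd=0

R 1 0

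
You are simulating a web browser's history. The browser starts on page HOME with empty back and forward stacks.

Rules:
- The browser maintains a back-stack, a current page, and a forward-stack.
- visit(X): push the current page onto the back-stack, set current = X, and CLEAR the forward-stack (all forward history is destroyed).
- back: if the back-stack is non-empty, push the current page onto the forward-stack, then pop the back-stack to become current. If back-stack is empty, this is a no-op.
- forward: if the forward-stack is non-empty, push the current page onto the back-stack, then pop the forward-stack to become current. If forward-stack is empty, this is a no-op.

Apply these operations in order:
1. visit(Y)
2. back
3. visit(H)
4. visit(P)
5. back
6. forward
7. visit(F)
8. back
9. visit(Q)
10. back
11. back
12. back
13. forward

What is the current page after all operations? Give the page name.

After 1 (visit(Y)): cur=Y back=1 fwd=0
After 2 (back): cur=HOME back=0 fwd=1
After 3 (visit(H)): cur=H back=1 fwd=0
After 4 (visit(P)): cur=P back=2 fwd=0
After 5 (back): cur=H back=1 fwd=1
After 6 (forward): cur=P back=2 fwd=0
After 7 (visit(F)): cur=F back=3 fwd=0
After 8 (back): cur=P back=2 fwd=1
After 9 (visit(Q)): cur=Q back=3 fwd=0
After 10 (back): cur=P back=2 fwd=1
After 11 (back): cur=H back=1 fwd=2
After 12 (back): cur=HOME back=0 fwd=3
After 13 (forward): cur=H back=1 fwd=2

Answer: H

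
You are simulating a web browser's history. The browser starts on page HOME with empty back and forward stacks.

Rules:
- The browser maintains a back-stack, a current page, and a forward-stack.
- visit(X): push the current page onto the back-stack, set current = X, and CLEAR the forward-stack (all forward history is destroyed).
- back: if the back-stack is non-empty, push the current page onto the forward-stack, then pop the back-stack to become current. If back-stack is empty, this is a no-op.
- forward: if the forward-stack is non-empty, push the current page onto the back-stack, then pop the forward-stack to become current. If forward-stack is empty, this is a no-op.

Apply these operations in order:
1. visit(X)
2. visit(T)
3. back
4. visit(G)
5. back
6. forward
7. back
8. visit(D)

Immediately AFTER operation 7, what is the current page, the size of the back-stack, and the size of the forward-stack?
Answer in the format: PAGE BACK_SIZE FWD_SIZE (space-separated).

After 1 (visit(X)): cur=X back=1 fwd=0
After 2 (visit(T)): cur=T back=2 fwd=0
After 3 (back): cur=X back=1 fwd=1
After 4 (visit(G)): cur=G back=2 fwd=0
After 5 (back): cur=X back=1 fwd=1
After 6 (forward): cur=G back=2 fwd=0
After 7 (back): cur=X back=1 fwd=1

X 1 1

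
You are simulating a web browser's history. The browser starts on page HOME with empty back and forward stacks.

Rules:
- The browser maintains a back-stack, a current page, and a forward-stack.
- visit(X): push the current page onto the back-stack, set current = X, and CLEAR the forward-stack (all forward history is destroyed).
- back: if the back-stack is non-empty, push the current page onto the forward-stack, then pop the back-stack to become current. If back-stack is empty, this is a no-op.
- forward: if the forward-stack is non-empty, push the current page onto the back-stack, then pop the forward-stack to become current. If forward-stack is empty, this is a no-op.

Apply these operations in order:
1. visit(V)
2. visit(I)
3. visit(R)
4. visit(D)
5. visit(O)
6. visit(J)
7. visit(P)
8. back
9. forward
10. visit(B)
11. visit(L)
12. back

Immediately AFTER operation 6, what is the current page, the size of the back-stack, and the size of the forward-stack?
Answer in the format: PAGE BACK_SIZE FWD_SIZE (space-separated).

After 1 (visit(V)): cur=V back=1 fwd=0
After 2 (visit(I)): cur=I back=2 fwd=0
After 3 (visit(R)): cur=R back=3 fwd=0
After 4 (visit(D)): cur=D back=4 fwd=0
After 5 (visit(O)): cur=O back=5 fwd=0
After 6 (visit(J)): cur=J back=6 fwd=0

J 6 0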